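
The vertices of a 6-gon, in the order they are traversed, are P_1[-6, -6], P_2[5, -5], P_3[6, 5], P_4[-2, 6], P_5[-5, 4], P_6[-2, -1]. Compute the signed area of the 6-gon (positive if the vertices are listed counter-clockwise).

Cross-terms: 60, 55, 46, 22, 13, 6  ⇒  Σ = 202
Signed area = Σ/2 = 101 (positive ⇒ counter-clockwise traversal).

101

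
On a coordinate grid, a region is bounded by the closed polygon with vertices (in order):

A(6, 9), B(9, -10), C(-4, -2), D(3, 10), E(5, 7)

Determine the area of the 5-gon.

129.5

Apply the surveyor's formula: 2A = Σ (x_i·y_{i+1} − x_{i+1}·y_i), indices taken mod 5.
A→B: (6)(-10) − (9)(9) = -141
B→C: (9)(-2) − (-4)(-10) = -58
C→D: (-4)(10) − (3)(-2) = -34
D→E: (3)(7) − (5)(10) = -29
E→A: (5)(9) − (6)(7) = 3
Σ = -259
Area = |Σ|/2 = 129.5.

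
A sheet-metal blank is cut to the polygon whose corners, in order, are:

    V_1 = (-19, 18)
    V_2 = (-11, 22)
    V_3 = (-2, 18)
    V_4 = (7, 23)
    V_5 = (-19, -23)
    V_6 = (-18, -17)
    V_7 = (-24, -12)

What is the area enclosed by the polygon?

Apply the shoelace formula: 2A = Σ (x_i·y_{i+1} − x_{i+1}·y_i), indices taken mod 7.
Σ = (-220) + (-154) + (-172) + (276) + (-91) + (-192) + (-660) = -1213
Area = |Σ|/2 = 606.5.

606.5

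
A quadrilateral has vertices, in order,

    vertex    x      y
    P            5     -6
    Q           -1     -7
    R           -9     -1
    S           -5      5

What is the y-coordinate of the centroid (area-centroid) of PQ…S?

-206/111

Apply the shoelace (surveyor's) formula. First the cross-terms c_i = x_i·y_{i+1} − x_{i+1}·y_i:
  -41, -62, -50, 5  ⇒  2A = -148, A = -74.
Then Σ (y_i + y_{i+1})·c_i = 824, so ȳ = 824 / (6·(-74)) = -206/111.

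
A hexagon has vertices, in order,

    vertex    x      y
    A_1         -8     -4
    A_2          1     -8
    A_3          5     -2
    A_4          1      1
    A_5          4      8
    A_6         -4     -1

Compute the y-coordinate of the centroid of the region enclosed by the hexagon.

Apply the shoelace formula. First the cross-terms c_i = x_i·y_{i+1} − x_{i+1}·y_i:
  68, 38, 7, 4, 28, 8  ⇒  2A = 153, A = 76.5.
Then Σ (y_i + y_{i+1})·c_i = -1011, so ȳ = -1011 / (6·76.5) = -337/153.

-337/153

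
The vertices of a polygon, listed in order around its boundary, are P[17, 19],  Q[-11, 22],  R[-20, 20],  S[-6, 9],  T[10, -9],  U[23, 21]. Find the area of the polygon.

P→Q: (17)(22) − (-11)(19) = 583
Q→R: (-11)(20) − (-20)(22) = 220
R→S: (-20)(9) − (-6)(20) = -60
S→T: (-6)(-9) − (10)(9) = -36
T→U: (10)(21) − (23)(-9) = 417
U→P: (23)(19) − (17)(21) = 80
Σ = 1204
Area = |Σ|/2 = 602.

602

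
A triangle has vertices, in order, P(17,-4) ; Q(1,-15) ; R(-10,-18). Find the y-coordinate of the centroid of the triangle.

-37/3

Apply the surveyor's formula. First the cross-terms c_i = x_i·y_{i+1} − x_{i+1}·y_i:
  -251, -168, 346  ⇒  2A = -73, A = -36.5.
Then Σ (y_i + y_{i+1})·c_i = 2701, so ȳ = 2701 / (6·(-36.5)) = -37/3.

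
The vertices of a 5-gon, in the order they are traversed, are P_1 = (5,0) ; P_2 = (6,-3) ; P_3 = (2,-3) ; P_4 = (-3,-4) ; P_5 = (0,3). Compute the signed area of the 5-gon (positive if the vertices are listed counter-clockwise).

Apply the shoelace (surveyor's) formula: 2A = Σ (x_i·y_{i+1} − x_{i+1}·y_i), indices taken mod 5.
P_1→P_2: (5)(-3) − (6)(0) = -15
P_2→P_3: (6)(-3) − (2)(-3) = -12
P_3→P_4: (2)(-4) − (-3)(-3) = -17
P_4→P_5: (-3)(3) − (0)(-4) = -9
P_5→P_1: (0)(0) − (5)(3) = -15
Σ = -68
Signed area = Σ/2 = -34 (negative ⇒ clockwise traversal).

-34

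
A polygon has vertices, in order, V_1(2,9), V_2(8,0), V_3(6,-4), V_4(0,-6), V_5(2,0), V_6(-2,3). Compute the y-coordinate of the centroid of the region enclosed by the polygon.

Apply the surveyor's formula. First the cross-terms c_i = x_i·y_{i+1} − x_{i+1}·y_i:
  -72, -32, -36, 12, 6, -24  ⇒  2A = -146, A = -73.
Then Σ (y_i + y_{i+1})·c_i = -502, so ȳ = -502 / (6·(-73)) = 251/219.

251/219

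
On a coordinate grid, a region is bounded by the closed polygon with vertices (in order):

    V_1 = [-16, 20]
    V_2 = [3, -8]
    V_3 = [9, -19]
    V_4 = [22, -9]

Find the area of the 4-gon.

Apply the shoelace (surveyor's) formula: 2A = Σ (x_i·y_{i+1} − x_{i+1}·y_i), indices taken mod 4.
Σ = (68) + (15) + (337) + (296) = 716
Area = |Σ|/2 = 358.

358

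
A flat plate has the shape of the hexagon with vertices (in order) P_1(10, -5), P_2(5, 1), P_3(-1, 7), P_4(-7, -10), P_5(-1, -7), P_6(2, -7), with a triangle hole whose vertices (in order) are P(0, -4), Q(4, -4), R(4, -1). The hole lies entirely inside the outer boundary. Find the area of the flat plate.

Outer boundary:
Apply the shoelace formula: 2A = Σ (x_i·y_{i+1} − x_{i+1}·y_i), indices taken mod 6.
P_1→P_2: (10)(1) − (5)(-5) = 35
P_2→P_3: (5)(7) − (-1)(1) = 36
P_3→P_4: (-1)(-10) − (-7)(7) = 59
P_4→P_5: (-7)(-7) − (-1)(-10) = 39
P_5→P_6: (-1)(-7) − (2)(-7) = 21
P_6→P_1: (2)(-5) − (10)(-7) = 60
Σ = 250
Area = |Σ|/2 = 125.
Hole:
Σ = (16) + (12) + (-16) = 12
Area = |Σ|/2 = 6.
Net area = 125 − 6 = 119.

119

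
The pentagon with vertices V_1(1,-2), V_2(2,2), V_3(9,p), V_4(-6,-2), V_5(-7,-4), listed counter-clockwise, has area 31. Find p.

The doubled signed area Σ (x_i y_{i+1} − x_{i+1} y_i) is linear in p.
With p=0 it equals -2; the coefficient of p is 8 (from the two edges through V_3).
So 8·p + -2 = 2·31 = 62 ⇒ p = 8.

8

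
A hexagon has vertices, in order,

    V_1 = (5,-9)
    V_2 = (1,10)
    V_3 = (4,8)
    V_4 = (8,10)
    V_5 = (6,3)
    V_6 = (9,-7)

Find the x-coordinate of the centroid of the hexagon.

Apply the surveyor's formula. First the cross-terms c_i = x_i·y_{i+1} − x_{i+1}·y_i:
  59, -32, -24, -36, -69, -46  ⇒  2A = -148, A = -74.
Then Σ (x_i + x_{i+1})·c_i = -2277, so x̄ = -2277 / (6·(-74)) = 759/148.

759/148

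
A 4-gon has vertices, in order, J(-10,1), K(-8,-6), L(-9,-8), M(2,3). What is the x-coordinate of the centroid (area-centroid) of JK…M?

Apply the shoelace (surveyor's) formula. First the cross-terms c_i = x_i·y_{i+1} − x_{i+1}·y_i:
  68, 10, -11, 32  ⇒  2A = 99, A = 49.5.
Then Σ (x_i + x_{i+1})·c_i = -1573, so x̄ = -1573 / (6·49.5) = -143/27.

-143/27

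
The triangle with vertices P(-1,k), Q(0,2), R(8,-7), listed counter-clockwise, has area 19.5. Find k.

The doubled signed area Σ (x_i y_{i+1} − x_{i+1} y_i) is linear in k.
With k=0 it equals -25; the coefficient of k is 8 (from the two edges through P).
So 8·k + -25 = 2·19.5 = 39 ⇒ k = 8.

8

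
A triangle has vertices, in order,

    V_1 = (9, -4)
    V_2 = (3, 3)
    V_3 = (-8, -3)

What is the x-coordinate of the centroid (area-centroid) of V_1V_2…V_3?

4/3

Apply the shoelace (surveyor's) formula. First the cross-terms c_i = x_i·y_{i+1} − x_{i+1}·y_i:
  39, 15, 59  ⇒  2A = 113, A = 56.5.
Then Σ (x_i + x_{i+1})·c_i = 452, so x̄ = 452 / (6·56.5) = 4/3.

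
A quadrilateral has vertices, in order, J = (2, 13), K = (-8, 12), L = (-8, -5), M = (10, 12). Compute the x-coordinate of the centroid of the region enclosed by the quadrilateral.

-49/27

Apply Gauss's area formula. First the cross-terms c_i = x_i·y_{i+1} − x_{i+1}·y_i:
  128, 136, -46, 106  ⇒  2A = 324, A = 162.
Then Σ (x_i + x_{i+1})·c_i = -1764, so x̄ = -1764 / (6·162) = -49/27.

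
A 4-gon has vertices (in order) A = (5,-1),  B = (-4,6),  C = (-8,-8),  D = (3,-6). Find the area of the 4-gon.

102.5

Σ = (26) + (80) + (72) + (27) = 205
Area = |Σ|/2 = 102.5.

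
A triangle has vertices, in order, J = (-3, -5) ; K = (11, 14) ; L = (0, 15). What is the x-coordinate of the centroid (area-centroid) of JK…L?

8/3

Apply the surveyor's formula. First the cross-terms c_i = x_i·y_{i+1} − x_{i+1}·y_i:
  13, 165, 45  ⇒  2A = 223, A = 111.5.
Then Σ (x_i + x_{i+1})·c_i = 1784, so x̄ = 1784 / (6·111.5) = 8/3.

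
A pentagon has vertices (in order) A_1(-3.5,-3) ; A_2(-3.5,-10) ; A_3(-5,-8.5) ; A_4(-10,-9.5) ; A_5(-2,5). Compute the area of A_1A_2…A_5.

Apply the shoelace (surveyor's) formula: 2A = Σ (x_i·y_{i+1} − x_{i+1}·y_i), indices taken mod 5.
A_1→A_2: (-3.5)(-10) − (-3.5)(-3) = 24.5
A_2→A_3: (-3.5)(-8.5) − (-5)(-10) = -20.25
A_3→A_4: (-5)(-9.5) − (-10)(-8.5) = -37.5
A_4→A_5: (-10)(5) − (-2)(-9.5) = -69
A_5→A_1: (-2)(-3) − (-3.5)(5) = 23.5
Σ = -78.75
Area = |Σ|/2 = 39.375.

39.375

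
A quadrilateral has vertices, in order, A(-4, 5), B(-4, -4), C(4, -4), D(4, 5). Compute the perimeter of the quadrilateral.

34

|AB| = √((0)² + (-9)²) = √81 = 9
|BC| = √((8)² + (0)²) = √64 = 8
|CD| = √((0)² + (9)²) = √81 = 9
|DA| = √((-8)² + (0)²) = √64 = 8
Perimeter = 9 + 8 + 9 + 8 = 34.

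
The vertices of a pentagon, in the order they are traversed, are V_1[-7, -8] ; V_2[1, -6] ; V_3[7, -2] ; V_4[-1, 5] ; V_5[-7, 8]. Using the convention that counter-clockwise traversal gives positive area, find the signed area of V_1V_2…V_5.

Cross-terms: 50, 40, 33, 27, 112  ⇒  Σ = 262
Signed area = Σ/2 = 131 (positive ⇒ counter-clockwise traversal).

131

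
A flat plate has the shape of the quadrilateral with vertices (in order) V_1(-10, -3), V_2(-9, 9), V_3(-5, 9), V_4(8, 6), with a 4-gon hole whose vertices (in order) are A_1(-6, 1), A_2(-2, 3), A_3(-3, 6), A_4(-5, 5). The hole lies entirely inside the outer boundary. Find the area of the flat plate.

99

Outer boundary:
Apply Gauss's area formula: 2A = Σ (x_i·y_{i+1} − x_{i+1}·y_i), indices taken mod 4.
V_1→V_2: (-10)(9) − (-9)(-3) = -117
V_2→V_3: (-9)(9) − (-5)(9) = -36
V_3→V_4: (-5)(6) − (8)(9) = -102
V_4→V_1: (8)(-3) − (-10)(6) = 36
Σ = -219
Area = |Σ|/2 = 109.5.
Hole:
Σ = (-16) + (-3) + (15) + (25) = 21
Area = |Σ|/2 = 10.5.
Net area = 109.5 − 10.5 = 99.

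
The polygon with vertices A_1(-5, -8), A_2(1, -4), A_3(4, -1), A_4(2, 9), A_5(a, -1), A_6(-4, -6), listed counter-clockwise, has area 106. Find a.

Write out the shoelace sum; only the two edges meeting at A_5 involve a:
2·Area = [(2·(-1) − a·9) + (a·(-6) − (-4)·(-1))] + 83
       = -15·a + 77 = 212
⇒ a = -9.

-9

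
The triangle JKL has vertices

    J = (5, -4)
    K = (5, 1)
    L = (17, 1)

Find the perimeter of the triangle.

|JK| = √((0)² + (5)²) = √25 = 5
|KL| = √((12)² + (0)²) = √144 = 12
|LJ| = √((-12)² + (-5)²) = √169 = 13
Perimeter = 5 + 12 + 13 = 30.

30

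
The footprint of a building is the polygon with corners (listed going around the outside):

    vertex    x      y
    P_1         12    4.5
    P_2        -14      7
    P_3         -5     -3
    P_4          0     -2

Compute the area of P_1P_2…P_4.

129

Σ = (147) + (77) + (10) + (24) = 258
Area = |Σ|/2 = 129.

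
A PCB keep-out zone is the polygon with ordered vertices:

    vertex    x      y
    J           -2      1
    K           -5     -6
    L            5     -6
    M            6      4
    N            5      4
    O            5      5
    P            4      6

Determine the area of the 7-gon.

84

Apply the shoelace formula: 2A = Σ (x_i·y_{i+1} − x_{i+1}·y_i), indices taken mod 7.
Σ = (17) + (60) + (56) + (4) + (5) + (10) + (16) = 168
Area = |Σ|/2 = 84.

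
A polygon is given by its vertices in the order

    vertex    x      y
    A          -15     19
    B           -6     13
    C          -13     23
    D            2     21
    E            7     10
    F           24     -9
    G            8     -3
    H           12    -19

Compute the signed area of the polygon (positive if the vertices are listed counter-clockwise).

Σ = (-81) + (31) + (-319) + (-127) + (-303) + (0) + (-116) + (-57) = -972
Signed area = Σ/2 = -486 (negative ⇒ clockwise traversal).

-486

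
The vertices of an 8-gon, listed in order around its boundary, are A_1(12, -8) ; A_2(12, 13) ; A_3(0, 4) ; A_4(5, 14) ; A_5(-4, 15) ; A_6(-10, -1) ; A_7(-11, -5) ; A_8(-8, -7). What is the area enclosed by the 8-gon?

394.5

Apply the shoelace formula: 2A = Σ (x_i·y_{i+1} − x_{i+1}·y_i), indices taken mod 8.
Cross-terms: 252, 48, -20, 131, 154, 39, 37, 148  ⇒  Σ = 789
Area = |Σ|/2 = 394.5.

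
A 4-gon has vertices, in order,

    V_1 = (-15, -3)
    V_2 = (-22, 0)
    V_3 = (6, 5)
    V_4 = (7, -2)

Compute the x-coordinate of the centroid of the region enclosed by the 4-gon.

Apply Gauss's area formula. First the cross-terms c_i = x_i·y_{i+1} − x_{i+1}·y_i:
  -66, -110, -47, -51  ⇒  2A = -274, A = -137.
Then Σ (x_i + x_{i+1})·c_i = 3999, so x̄ = 3999 / (6·(-137)) = -1333/274.

-1333/274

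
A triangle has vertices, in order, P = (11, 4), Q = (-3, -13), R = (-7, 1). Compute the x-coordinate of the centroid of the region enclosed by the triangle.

Apply the surveyor's formula. First the cross-terms c_i = x_i·y_{i+1} − x_{i+1}·y_i:
  -131, -94, -39  ⇒  2A = -264, A = -132.
Then Σ (x_i + x_{i+1})·c_i = -264, so x̄ = -264 / (6·(-132)) = 1/3.

1/3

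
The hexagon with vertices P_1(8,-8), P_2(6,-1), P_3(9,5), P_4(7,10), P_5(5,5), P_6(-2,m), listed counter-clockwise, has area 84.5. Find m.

Write out the shoelace sum; only the two edges meeting at P_6 involve m:
2·Area = [(5·m − (-2)·5) + ((-2)·(-8) − 8·m)] + 119
       = -3·m + 145 = 169
⇒ m = -8.

-8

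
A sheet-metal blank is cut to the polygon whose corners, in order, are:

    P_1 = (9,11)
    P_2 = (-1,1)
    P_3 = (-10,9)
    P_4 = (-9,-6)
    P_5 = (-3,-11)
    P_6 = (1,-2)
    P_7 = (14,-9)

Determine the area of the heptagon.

Σ = (20) + (1) + (141) + (81) + (17) + (19) + (235) = 514
Area = |Σ|/2 = 257.

257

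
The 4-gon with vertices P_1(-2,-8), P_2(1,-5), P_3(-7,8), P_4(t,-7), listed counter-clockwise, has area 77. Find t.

-8

The doubled signed area Σ (x_i y_{i+1} − x_{i+1} y_i) is linear in t.
With t=0 it equals 26; the coefficient of t is -16 (from the two edges through P_4).
So -16·t + 26 = 2·77 = 154 ⇒ t = -8.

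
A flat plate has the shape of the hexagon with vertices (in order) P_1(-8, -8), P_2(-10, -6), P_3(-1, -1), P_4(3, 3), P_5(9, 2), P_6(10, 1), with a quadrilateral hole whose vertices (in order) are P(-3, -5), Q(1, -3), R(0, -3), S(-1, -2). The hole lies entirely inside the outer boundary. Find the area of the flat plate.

62.5

Outer boundary:
Apply the shoelace (surveyor's) formula: 2A = Σ (x_i·y_{i+1} − x_{i+1}·y_i), indices taken mod 6.
P_1→P_2: (-8)(-6) − (-10)(-8) = -32
P_2→P_3: (-10)(-1) − (-1)(-6) = 4
P_3→P_4: (-1)(3) − (3)(-1) = 0
P_4→P_5: (3)(2) − (9)(3) = -21
P_5→P_6: (9)(1) − (10)(2) = -11
P_6→P_1: (10)(-8) − (-8)(1) = -72
Σ = -132
Area = |Σ|/2 = 66.
Hole:
Apply the surveyor's formula: 2A = Σ (x_i·y_{i+1} − x_{i+1}·y_i), indices taken mod 4.
Σ = (14) + (-3) + (-3) + (-1) = 7
Area = |Σ|/2 = 3.5.
Net area = 66 − 3.5 = 62.5.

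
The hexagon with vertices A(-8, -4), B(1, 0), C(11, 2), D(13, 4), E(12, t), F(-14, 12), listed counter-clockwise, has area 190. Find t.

The doubled signed area Σ (x_i y_{i+1} − x_{i+1} y_i) is linear in t.
With t=0 it equals 272; the coefficient of t is 27 (from the two edges through E).
So 27·t + 272 = 2·190 = 380 ⇒ t = 4.

4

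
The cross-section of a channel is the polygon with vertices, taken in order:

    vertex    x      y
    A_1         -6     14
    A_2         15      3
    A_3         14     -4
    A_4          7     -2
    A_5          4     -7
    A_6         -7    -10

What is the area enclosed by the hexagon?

309

Apply the surveyor's formula: 2A = Σ (x_i·y_{i+1} − x_{i+1}·y_i), indices taken mod 6.
A_1→A_2: (-6)(3) − (15)(14) = -228
A_2→A_3: (15)(-4) − (14)(3) = -102
A_3→A_4: (14)(-2) − (7)(-4) = 0
A_4→A_5: (7)(-7) − (4)(-2) = -41
A_5→A_6: (4)(-10) − (-7)(-7) = -89
A_6→A_1: (-7)(14) − (-6)(-10) = -158
Σ = -618
Area = |Σ|/2 = 309.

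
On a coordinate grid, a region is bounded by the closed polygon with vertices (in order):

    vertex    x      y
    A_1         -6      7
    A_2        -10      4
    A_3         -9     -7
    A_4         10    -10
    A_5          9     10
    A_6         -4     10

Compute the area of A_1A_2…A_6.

332

Apply the shoelace formula: 2A = Σ (x_i·y_{i+1} − x_{i+1}·y_i), indices taken mod 6.
Cross-terms: 46, 106, 160, 190, 130, 32  ⇒  Σ = 664
Area = |Σ|/2 = 332.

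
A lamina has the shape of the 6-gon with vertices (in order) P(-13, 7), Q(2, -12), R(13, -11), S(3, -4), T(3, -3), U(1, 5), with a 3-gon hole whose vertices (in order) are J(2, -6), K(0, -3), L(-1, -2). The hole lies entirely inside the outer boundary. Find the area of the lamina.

Outer boundary:
Σ = (142) + (134) + (-19) + (3) + (18) + (72) = 350
Area = |Σ|/2 = 175.
Hole:
Σ = (-6) + (-3) + (10) = 1
Area = |Σ|/2 = 0.5.
Net area = 175 − 0.5 = 174.5.

174.5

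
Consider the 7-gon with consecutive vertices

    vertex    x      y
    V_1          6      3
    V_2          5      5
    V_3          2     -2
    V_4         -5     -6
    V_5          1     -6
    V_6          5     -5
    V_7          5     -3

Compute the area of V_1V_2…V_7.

38.5

V_1→V_2: (6)(5) − (5)(3) = 15
V_2→V_3: (5)(-2) − (2)(5) = -20
V_3→V_4: (2)(-6) − (-5)(-2) = -22
V_4→V_5: (-5)(-6) − (1)(-6) = 36
V_5→V_6: (1)(-5) − (5)(-6) = 25
V_6→V_7: (5)(-3) − (5)(-5) = 10
V_7→V_1: (5)(3) − (6)(-3) = 33
Σ = 77
Area = |Σ|/2 = 38.5.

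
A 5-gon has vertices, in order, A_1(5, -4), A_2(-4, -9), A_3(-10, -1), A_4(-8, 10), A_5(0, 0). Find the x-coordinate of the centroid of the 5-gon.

-343/85

Apply the shoelace (surveyor's) formula. First the cross-terms c_i = x_i·y_{i+1} − x_{i+1}·y_i:
  -61, -86, -108, 0, 0  ⇒  2A = -255, A = -127.5.
Then Σ (x_i + x_{i+1})·c_i = 3087, so x̄ = 3087 / (6·(-127.5)) = -343/85.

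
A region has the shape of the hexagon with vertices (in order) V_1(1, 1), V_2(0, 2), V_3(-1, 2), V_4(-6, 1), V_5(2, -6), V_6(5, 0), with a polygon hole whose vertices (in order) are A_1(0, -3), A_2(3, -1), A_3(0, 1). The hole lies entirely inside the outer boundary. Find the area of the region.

Outer boundary:
Apply the surveyor's formula: 2A = Σ (x_i·y_{i+1} − x_{i+1}·y_i), indices taken mod 6.
Σ = (2) + (2) + (11) + (34) + (30) + (5) = 84
Area = |Σ|/2 = 42.
Hole:
Apply the shoelace formula: 2A = Σ (x_i·y_{i+1} − x_{i+1}·y_i), indices taken mod 3.
Cross-terms: 9, 3, 0  ⇒  Σ = 12
Area = |Σ|/2 = 6.
Net area = 42 − 6 = 36.

36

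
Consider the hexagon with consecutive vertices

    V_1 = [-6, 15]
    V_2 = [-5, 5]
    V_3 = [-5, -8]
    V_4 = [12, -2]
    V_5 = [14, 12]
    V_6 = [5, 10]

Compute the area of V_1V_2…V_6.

Apply Gauss's area formula: 2A = Σ (x_i·y_{i+1} − x_{i+1}·y_i), indices taken mod 6.
Cross-terms: 45, 65, 106, 172, 80, 135  ⇒  Σ = 603
Area = |Σ|/2 = 301.5.

301.5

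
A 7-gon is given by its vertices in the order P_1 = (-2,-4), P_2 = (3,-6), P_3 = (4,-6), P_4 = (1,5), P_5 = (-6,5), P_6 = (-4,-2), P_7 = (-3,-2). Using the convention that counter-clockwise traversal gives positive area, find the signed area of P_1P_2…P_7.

P_1→P_2: (-2)(-6) − (3)(-4) = 24
P_2→P_3: (3)(-6) − (4)(-6) = 6
P_3→P_4: (4)(5) − (1)(-6) = 26
P_4→P_5: (1)(5) − (-6)(5) = 35
P_5→P_6: (-6)(-2) − (-4)(5) = 32
P_6→P_7: (-4)(-2) − (-3)(-2) = 2
P_7→P_1: (-3)(-4) − (-2)(-2) = 8
Σ = 133
Signed area = Σ/2 = 66.5 (positive ⇒ counter-clockwise traversal).

66.5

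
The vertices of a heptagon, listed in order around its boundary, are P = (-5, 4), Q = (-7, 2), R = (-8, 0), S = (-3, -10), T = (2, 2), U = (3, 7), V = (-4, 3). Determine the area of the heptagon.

Apply the surveyor's formula: 2A = Σ (x_i·y_{i+1} − x_{i+1}·y_i), indices taken mod 7.
Cross-terms: 18, 16, 80, 14, 8, 37, -1  ⇒  Σ = 172
Area = |Σ|/2 = 86.

86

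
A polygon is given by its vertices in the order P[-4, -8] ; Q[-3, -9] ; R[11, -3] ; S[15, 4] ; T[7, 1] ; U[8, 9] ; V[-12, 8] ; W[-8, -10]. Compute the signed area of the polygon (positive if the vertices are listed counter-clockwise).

315.5

Apply the surveyor's formula: 2A = Σ (x_i·y_{i+1} − x_{i+1}·y_i), indices taken mod 8.
Cross-terms: 12, 108, 89, -13, 55, 172, 184, 24  ⇒  Σ = 631
Signed area = Σ/2 = 315.5 (positive ⇒ counter-clockwise traversal).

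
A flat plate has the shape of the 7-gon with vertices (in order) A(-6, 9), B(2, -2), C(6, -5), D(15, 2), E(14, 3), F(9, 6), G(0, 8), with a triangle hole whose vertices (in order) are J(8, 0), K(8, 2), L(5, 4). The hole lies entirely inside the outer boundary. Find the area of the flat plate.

135.5

Outer boundary:
Apply the surveyor's formula: 2A = Σ (x_i·y_{i+1} − x_{i+1}·y_i), indices taken mod 7.
Cross-terms: -6, 2, 87, 17, 57, 72, 48  ⇒  Σ = 277
Area = |Σ|/2 = 138.5.
Hole:
Apply the shoelace formula: 2A = Σ (x_i·y_{i+1} − x_{i+1}·y_i), indices taken mod 3.
J→K: (8)(2) − (8)(0) = 16
K→L: (8)(4) − (5)(2) = 22
L→J: (5)(0) − (8)(4) = -32
Σ = 6
Area = |Σ|/2 = 3.
Net area = 138.5 − 3 = 135.5.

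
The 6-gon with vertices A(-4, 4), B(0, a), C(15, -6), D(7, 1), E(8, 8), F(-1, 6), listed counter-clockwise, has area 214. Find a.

Write out the shoelace sum; only the two edges meeting at B involve a:
2·Area = [((-4)·a − 0·4) + (0·(-6) − 15·a)] + 181
       = -19·a + 181 = 428
⇒ a = -13.

-13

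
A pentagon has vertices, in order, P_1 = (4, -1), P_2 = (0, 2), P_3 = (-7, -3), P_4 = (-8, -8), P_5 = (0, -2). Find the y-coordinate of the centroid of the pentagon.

-271/117

Apply Gauss's area formula. First the cross-terms c_i = x_i·y_{i+1} − x_{i+1}·y_i:
  8, 14, 32, 16, 8  ⇒  2A = 78, A = 39.
Then Σ (y_i + y_{i+1})·c_i = -542, so ȳ = -542 / (6·39) = -271/117.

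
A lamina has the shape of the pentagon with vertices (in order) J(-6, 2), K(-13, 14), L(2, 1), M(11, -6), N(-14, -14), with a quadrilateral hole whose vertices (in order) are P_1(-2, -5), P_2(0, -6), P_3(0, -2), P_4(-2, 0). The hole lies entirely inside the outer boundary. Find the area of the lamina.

227

Outer boundary:
Apply the surveyor's formula: 2A = Σ (x_i·y_{i+1} − x_{i+1}·y_i), indices taken mod 5.
Σ = (-58) + (-41) + (-23) + (-238) + (-112) = -472
Area = |Σ|/2 = 236.
Hole:
Σ = (12) + (0) + (-4) + (10) = 18
Area = |Σ|/2 = 9.
Net area = 236 − 9 = 227.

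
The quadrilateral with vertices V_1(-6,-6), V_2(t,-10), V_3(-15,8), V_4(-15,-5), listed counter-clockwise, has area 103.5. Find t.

3

Write out the shoelace sum; only the two edges meeting at V_2 involve t:
2·Area = [((-6)·(-10) − t·(-6)) + (t·8 − (-15)·(-10))] + 255
       = 14·t + 165 = 207
⇒ t = 3.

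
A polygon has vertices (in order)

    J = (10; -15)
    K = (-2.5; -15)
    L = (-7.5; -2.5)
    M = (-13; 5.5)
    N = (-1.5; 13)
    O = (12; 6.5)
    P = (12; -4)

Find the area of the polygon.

Cross-terms: -187.5, -106.25, -73.75, -160.75, -165.75, -126, -140  ⇒  Σ = -960
Area = |Σ|/2 = 480.

480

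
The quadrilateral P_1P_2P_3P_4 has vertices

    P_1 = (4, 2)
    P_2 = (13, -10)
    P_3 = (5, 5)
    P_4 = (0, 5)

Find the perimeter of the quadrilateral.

42

|P_1P_2| = √((9)² + (-12)²) = √225 = 15
|P_2P_3| = √((-8)² + (15)²) = √289 = 17
|P_3P_4| = √((-5)² + (0)²) = √25 = 5
|P_4P_1| = √((4)² + (-3)²) = √25 = 5
Perimeter = 15 + 17 + 5 + 5 = 42.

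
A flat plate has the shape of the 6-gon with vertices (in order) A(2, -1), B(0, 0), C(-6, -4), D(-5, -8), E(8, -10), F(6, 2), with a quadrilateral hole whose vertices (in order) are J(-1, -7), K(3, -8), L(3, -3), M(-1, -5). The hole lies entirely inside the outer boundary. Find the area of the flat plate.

Outer boundary:
Σ = (0) + (0) + (28) + (114) + (76) + (-10) = 208
Area = |Σ|/2 = 104.
Hole:
J→K: (-1)(-8) − (3)(-7) = 29
K→L: (3)(-3) − (3)(-8) = 15
L→M: (3)(-5) − (-1)(-3) = -18
M→J: (-1)(-7) − (-1)(-5) = 2
Σ = 28
Area = |Σ|/2 = 14.
Net area = 104 − 14 = 90.

90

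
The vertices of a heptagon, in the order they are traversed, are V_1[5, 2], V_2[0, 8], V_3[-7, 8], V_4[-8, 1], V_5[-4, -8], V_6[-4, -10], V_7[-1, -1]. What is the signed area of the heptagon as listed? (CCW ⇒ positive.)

113

Σ = (40) + (56) + (57) + (68) + (8) + (-6) + (3) = 226
Signed area = Σ/2 = 113 (positive ⇒ counter-clockwise traversal).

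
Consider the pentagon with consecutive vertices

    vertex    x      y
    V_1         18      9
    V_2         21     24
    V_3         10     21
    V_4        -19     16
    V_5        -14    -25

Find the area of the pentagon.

Apply the shoelace (surveyor's) formula: 2A = Σ (x_i·y_{i+1} − x_{i+1}·y_i), indices taken mod 5.
V_1→V_2: (18)(24) − (21)(9) = 243
V_2→V_3: (21)(21) − (10)(24) = 201
V_3→V_4: (10)(16) − (-19)(21) = 559
V_4→V_5: (-19)(-25) − (-14)(16) = 699
V_5→V_1: (-14)(9) − (18)(-25) = 324
Σ = 2026
Area = |Σ|/2 = 1013.

1013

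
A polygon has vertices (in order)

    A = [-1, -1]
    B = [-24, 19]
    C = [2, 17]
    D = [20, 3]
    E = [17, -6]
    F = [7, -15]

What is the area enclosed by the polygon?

614.5

A→B: (-1)(19) − (-24)(-1) = -43
B→C: (-24)(17) − (2)(19) = -446
C→D: (2)(3) − (20)(17) = -334
D→E: (20)(-6) − (17)(3) = -171
E→F: (17)(-15) − (7)(-6) = -213
F→A: (7)(-1) − (-1)(-15) = -22
Σ = -1229
Area = |Σ|/2 = 614.5.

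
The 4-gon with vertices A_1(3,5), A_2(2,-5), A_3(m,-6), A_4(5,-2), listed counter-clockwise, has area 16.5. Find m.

Write out the shoelace sum; only the two edges meeting at A_3 involve m:
2·Area = [(2·(-6) − m·(-5)) + (m·(-2) − 5·(-6))] + 6
       = 3·m + 24 = 33
⇒ m = 3.

3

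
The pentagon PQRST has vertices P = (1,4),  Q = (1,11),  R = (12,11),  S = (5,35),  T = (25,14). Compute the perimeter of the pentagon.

98

|PQ| = √((0)² + (7)²) = √49 = 7
|QR| = √((11)² + (0)²) = √121 = 11
|RS| = √((-7)² + (24)²) = √625 = 25
|ST| = √((20)² + (-21)²) = √841 = 29
|TP| = √((-24)² + (-10)²) = √676 = 26
Perimeter = 7 + 11 + 25 + 29 + 26 = 98.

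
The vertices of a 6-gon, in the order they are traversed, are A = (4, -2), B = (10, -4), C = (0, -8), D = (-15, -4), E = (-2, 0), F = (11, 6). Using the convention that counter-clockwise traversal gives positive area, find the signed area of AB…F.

Apply Gauss's area formula: 2A = Σ (x_i·y_{i+1} − x_{i+1}·y_i), indices taken mod 6.
Σ = (4) + (-80) + (-120) + (-8) + (-12) + (-46) = -262
Signed area = Σ/2 = -131 (negative ⇒ clockwise traversal).

-131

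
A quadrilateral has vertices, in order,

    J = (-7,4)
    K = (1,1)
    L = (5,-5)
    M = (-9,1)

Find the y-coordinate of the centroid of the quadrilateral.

0

Apply the surveyor's formula. First the cross-terms c_i = x_i·y_{i+1} − x_{i+1}·y_i:
  -11, -10, -40, -29  ⇒  2A = -90, A = -45.
Then Σ (y_i + y_{i+1})·c_i = 0, so ȳ = 0 / (6·(-45)) = 0.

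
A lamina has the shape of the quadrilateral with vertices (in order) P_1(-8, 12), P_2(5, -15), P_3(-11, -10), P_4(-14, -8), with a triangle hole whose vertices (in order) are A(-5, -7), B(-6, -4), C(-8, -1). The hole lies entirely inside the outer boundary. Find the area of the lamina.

218

Outer boundary:
Apply Gauss's area formula: 2A = Σ (x_i·y_{i+1} − x_{i+1}·y_i), indices taken mod 4.
Σ = (60) + (-215) + (-52) + (-232) = -439
Area = |Σ|/2 = 219.5.
Hole:
Apply Gauss's area formula: 2A = Σ (x_i·y_{i+1} − x_{i+1}·y_i), indices taken mod 3.
A→B: (-5)(-4) − (-6)(-7) = -22
B→C: (-6)(-1) − (-8)(-4) = -26
C→A: (-8)(-7) − (-5)(-1) = 51
Σ = 3
Area = |Σ|/2 = 1.5.
Net area = 219.5 − 1.5 = 218.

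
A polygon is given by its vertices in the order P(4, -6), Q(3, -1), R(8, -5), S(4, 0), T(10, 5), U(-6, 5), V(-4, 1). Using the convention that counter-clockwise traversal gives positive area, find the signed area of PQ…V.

80.5

Σ = (14) + (-7) + (20) + (20) + (80) + (14) + (20) = 161
Signed area = Σ/2 = 80.5 (positive ⇒ counter-clockwise traversal).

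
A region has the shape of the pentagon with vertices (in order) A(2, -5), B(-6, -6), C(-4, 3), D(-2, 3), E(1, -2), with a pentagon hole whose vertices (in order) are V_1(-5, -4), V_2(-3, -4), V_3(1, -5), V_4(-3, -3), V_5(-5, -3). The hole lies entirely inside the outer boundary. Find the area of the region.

41

Outer boundary:
Σ = (-42) + (-42) + (-6) + (1) + (-1) = -90
Area = |Σ|/2 = 45.
Hole:
Apply the shoelace (surveyor's) formula: 2A = Σ (x_i·y_{i+1} − x_{i+1}·y_i), indices taken mod 5.
Σ = (8) + (19) + (-18) + (-6) + (5) = 8
Area = |Σ|/2 = 4.
Net area = 45 − 4 = 41.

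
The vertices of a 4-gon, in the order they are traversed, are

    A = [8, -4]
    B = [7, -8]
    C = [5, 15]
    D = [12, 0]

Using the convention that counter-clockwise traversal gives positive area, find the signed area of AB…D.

-59.5

Apply the surveyor's formula: 2A = Σ (x_i·y_{i+1} − x_{i+1}·y_i), indices taken mod 4.
Cross-terms: -36, 145, -180, -48  ⇒  Σ = -119
Signed area = Σ/2 = -59.5 (negative ⇒ clockwise traversal).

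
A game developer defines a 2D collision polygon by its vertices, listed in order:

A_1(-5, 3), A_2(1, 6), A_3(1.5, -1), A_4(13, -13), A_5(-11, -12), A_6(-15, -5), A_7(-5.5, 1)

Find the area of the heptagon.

Apply the shoelace formula: 2A = Σ (x_i·y_{i+1} − x_{i+1}·y_i), indices taken mod 7.
A_1→A_2: (-5)(6) − (1)(3) = -33
A_2→A_3: (1)(-1) − (1.5)(6) = -10
A_3→A_4: (1.5)(-13) − (13)(-1) = -6.5
A_4→A_5: (13)(-12) − (-11)(-13) = -299
A_5→A_6: (-11)(-5) − (-15)(-12) = -125
A_6→A_7: (-15)(1) − (-5.5)(-5) = -42.5
A_7→A_1: (-5.5)(3) − (-5)(1) = -11.5
Σ = -527.5
Area = |Σ|/2 = 263.75.

263.75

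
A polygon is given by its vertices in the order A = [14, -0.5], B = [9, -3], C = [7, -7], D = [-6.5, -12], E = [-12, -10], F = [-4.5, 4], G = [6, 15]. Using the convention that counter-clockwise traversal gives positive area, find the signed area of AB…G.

-342.75

Apply the shoelace (surveyor's) formula: 2A = Σ (x_i·y_{i+1} − x_{i+1}·y_i), indices taken mod 7.
Σ = (-37.5) + (-42) + (-129.5) + (-79) + (-93) + (-91.5) + (-213) = -685.5
Signed area = Σ/2 = -342.75 (negative ⇒ clockwise traversal).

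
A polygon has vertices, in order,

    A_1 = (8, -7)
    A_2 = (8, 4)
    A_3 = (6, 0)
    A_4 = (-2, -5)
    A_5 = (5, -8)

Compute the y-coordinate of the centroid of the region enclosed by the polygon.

-589/156

Apply the shoelace (surveyor's) formula. First the cross-terms c_i = x_i·y_{i+1} − x_{i+1}·y_i:
  88, -24, -30, 41, 29  ⇒  2A = 104, A = 52.
Then Σ (y_i + y_{i+1})·c_i = -1178, so ȳ = -1178 / (6·52) = -589/156.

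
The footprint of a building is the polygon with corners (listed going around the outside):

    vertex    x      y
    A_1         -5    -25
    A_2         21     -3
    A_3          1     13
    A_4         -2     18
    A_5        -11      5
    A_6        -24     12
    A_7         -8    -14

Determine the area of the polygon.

799

Σ = (540) + (276) + (44) + (188) + (-12) + (432) + (130) = 1598
Area = |Σ|/2 = 799.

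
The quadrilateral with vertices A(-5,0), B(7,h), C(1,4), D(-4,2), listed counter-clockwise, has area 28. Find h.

Write out the shoelace sum; only the two edges meeting at B involve h:
2·Area = [((-5)·h − 7·0) + (7·4 − 1·h)] + 28
       = -6·h + 56 = 56
⇒ h = 0.

0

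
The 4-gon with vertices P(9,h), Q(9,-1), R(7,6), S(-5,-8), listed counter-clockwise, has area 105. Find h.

-8

The doubled signed area Σ (x_i y_{i+1} − x_{i+1} y_i) is linear in h.
With h=0 it equals 98; the coefficient of h is -14 (from the two edges through P).
So -14·h + 98 = 2·105 = 210 ⇒ h = -8.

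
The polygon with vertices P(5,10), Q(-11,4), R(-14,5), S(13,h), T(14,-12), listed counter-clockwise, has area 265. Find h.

Write out the shoelace sum; only the two edges meeting at S involve h:
2·Area = [((-14)·h − 13·5) + (13·(-12) − 14·h)] + 331
       = -28·h + 110 = 530
⇒ h = -15.

-15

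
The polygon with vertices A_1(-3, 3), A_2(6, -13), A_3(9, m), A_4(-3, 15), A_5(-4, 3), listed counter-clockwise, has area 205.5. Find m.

Write out the shoelace sum; only the two edges meeting at A_3 involve m:
2·Area = [(6·m − 9·(-13)) + (9·15 − (-3)·m)] + 69
       = 9·m + 321 = 411
⇒ m = 10.

10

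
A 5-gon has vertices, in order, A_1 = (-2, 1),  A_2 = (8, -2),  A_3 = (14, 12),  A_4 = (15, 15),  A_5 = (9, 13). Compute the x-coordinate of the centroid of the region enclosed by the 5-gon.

Apply the surveyor's formula. First the cross-terms c_i = x_i·y_{i+1} − x_{i+1}·y_i:
  -4, 124, 30, 60, 35  ⇒  2A = 245, A = 122.5.
Then Σ (x_i + x_{i+1})·c_i = 5259, so x̄ = 5259 / (6·122.5) = 1753/245.

1753/245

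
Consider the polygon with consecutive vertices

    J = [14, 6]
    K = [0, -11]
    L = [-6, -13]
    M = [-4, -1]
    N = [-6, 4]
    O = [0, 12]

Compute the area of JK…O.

264

Apply Gauss's area formula: 2A = Σ (x_i·y_{i+1} − x_{i+1}·y_i), indices taken mod 6.
Σ = (-154) + (-66) + (-46) + (-22) + (-72) + (-168) = -528
Area = |Σ|/2 = 264.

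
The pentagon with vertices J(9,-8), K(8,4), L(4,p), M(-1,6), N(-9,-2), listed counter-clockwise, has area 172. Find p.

The doubled signed area Σ (x_i y_{i+1} − x_{i+1} y_i) is linear in p.
With p=0 it equals 254; the coefficient of p is 9 (from the two edges through L).
So 9·p + 254 = 2·172 = 344 ⇒ p = 10.

10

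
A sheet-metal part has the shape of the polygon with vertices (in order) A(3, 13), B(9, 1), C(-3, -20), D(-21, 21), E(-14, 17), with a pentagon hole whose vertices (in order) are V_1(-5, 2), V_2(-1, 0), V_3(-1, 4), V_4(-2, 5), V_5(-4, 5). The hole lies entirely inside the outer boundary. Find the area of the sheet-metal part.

521

Outer boundary:
Apply Gauss's area formula: 2A = Σ (x_i·y_{i+1} − x_{i+1}·y_i), indices taken mod 5.
Σ = (-114) + (-177) + (-483) + (-63) + (-233) = -1070
Area = |Σ|/2 = 535.
Hole:
Σ = (2) + (-4) + (3) + (10) + (17) = 28
Area = |Σ|/2 = 14.
Net area = 535 − 14 = 521.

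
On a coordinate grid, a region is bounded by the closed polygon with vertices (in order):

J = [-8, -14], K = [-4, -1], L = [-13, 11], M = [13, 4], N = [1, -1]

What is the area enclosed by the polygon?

169.5

Σ = (-48) + (-57) + (-195) + (-17) + (-22) = -339
Area = |Σ|/2 = 169.5.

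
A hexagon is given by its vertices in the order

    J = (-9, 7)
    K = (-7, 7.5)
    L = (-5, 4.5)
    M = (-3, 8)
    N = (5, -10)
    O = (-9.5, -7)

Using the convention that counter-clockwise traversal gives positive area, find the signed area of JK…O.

Apply the shoelace formula: 2A = Σ (x_i·y_{i+1} − x_{i+1}·y_i), indices taken mod 6.
Σ = (-18.5) + (6) + (-26.5) + (-10) + (-130) + (-129.5) = -308.5
Signed area = Σ/2 = -154.25 (negative ⇒ clockwise traversal).

-154.25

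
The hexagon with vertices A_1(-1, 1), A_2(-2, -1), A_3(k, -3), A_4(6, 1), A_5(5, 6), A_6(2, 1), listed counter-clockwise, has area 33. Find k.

Write out the shoelace sum; only the two edges meeting at A_3 involve k:
2·Area = [((-2)·(-3) − k·(-1)) + (k·1 − 6·(-3))] + 30
       = 2·k + 54 = 66
⇒ k = 6.

6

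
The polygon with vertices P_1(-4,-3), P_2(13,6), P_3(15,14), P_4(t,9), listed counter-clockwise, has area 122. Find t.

The doubled signed area Σ (x_i y_{i+1} − x_{i+1} y_i) is linear in t.
With t=0 it equals 278; the coefficient of t is -17 (from the two edges through P_4).
So -17·t + 278 = 2·122 = 244 ⇒ t = 2.

2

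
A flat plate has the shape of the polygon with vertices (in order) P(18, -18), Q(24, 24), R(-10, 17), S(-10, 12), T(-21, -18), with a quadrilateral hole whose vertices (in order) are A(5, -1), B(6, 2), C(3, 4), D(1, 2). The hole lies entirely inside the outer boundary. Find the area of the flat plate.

Outer boundary:
Apply the shoelace (surveyor's) formula: 2A = Σ (x_i·y_{i+1} − x_{i+1}·y_i), indices taken mod 5.
P→Q: (18)(24) − (24)(-18) = 864
Q→R: (24)(17) − (-10)(24) = 648
R→S: (-10)(12) − (-10)(17) = 50
S→T: (-10)(-18) − (-21)(12) = 432
T→P: (-21)(-18) − (18)(-18) = 702
Σ = 2696
Area = |Σ|/2 = 1348.
Hole:
Σ = (16) + (18) + (2) + (-11) = 25
Area = |Σ|/2 = 12.5.
Net area = 1348 − 12.5 = 1335.5.

1335.5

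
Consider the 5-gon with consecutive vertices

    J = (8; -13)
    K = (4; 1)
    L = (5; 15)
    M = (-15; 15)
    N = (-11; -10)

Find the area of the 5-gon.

Apply the surveyor's formula: 2A = Σ (x_i·y_{i+1} − x_{i+1}·y_i), indices taken mod 5.
Σ = (60) + (55) + (300) + (315) + (223) = 953
Area = |Σ|/2 = 476.5.

476.5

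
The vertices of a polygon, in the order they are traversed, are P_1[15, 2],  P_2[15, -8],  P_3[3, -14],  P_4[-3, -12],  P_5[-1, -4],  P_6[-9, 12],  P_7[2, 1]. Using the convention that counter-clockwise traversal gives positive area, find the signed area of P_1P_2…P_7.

-253

Apply the shoelace formula: 2A = Σ (x_i·y_{i+1} − x_{i+1}·y_i), indices taken mod 7.
Σ = (-150) + (-186) + (-78) + (0) + (-48) + (-33) + (-11) = -506
Signed area = Σ/2 = -253 (negative ⇒ clockwise traversal).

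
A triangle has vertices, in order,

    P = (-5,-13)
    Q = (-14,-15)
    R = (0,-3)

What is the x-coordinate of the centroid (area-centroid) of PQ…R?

-19/3

Apply the shoelace formula. First the cross-terms c_i = x_i·y_{i+1} − x_{i+1}·y_i:
  -107, 42, -15  ⇒  2A = -80, A = -40.
Then Σ (x_i + x_{i+1})·c_i = 1520, so x̄ = 1520 / (6·(-40)) = -19/3.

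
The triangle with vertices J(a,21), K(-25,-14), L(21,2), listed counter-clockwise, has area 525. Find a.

Write out the shoelace sum; only the two edges meeting at J involve a:
2·Area = [(21·21 − a·2) + (a·(-14) − (-25)·21)] + 244
       = -16·a + 1210 = 1050
⇒ a = 10.

10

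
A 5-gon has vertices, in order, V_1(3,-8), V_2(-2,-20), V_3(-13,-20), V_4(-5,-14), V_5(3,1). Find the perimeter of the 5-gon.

|V_1V_2| = √((-5)² + (-12)²) = √169 = 13
|V_2V_3| = √((-11)² + (0)²) = √121 = 11
|V_3V_4| = √((8)² + (6)²) = √100 = 10
|V_4V_5| = √((8)² + (15)²) = √289 = 17
|V_5V_1| = √((0)² + (-9)²) = √81 = 9
Perimeter = 13 + 11 + 10 + 17 + 9 = 60.

60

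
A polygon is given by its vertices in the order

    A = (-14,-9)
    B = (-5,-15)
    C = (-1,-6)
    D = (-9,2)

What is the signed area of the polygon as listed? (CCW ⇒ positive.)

Apply the surveyor's formula: 2A = Σ (x_i·y_{i+1} − x_{i+1}·y_i), indices taken mod 4.
Σ = (165) + (15) + (-56) + (109) = 233
Signed area = Σ/2 = 116.5 (positive ⇒ counter-clockwise traversal).

116.5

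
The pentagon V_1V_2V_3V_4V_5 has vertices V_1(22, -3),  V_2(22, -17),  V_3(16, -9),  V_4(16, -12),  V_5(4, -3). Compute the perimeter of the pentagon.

60

|V_1V_2| = √((0)² + (-14)²) = √196 = 14
|V_2V_3| = √((-6)² + (8)²) = √100 = 10
|V_3V_4| = √((0)² + (-3)²) = √9 = 3
|V_4V_5| = √((-12)² + (9)²) = √225 = 15
|V_5V_1| = √((18)² + (0)²) = √324 = 18
Perimeter = 14 + 10 + 3 + 15 + 18 = 60.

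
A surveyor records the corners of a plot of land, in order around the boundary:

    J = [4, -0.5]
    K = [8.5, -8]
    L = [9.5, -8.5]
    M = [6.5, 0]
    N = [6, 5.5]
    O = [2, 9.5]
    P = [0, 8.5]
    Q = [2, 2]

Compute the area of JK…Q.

52

Σ = (-27.75) + (3.75) + (55.25) + (35.75) + (46) + (17) + (-17) + (-9) = 104
Area = |Σ|/2 = 52.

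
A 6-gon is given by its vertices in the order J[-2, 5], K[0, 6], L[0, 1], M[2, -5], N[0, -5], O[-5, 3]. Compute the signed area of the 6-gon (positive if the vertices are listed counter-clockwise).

-34

Apply the shoelace (surveyor's) formula: 2A = Σ (x_i·y_{i+1} − x_{i+1}·y_i), indices taken mod 6.
Σ = (-12) + (0) + (-2) + (-10) + (-25) + (-19) = -68
Signed area = Σ/2 = -34 (negative ⇒ clockwise traversal).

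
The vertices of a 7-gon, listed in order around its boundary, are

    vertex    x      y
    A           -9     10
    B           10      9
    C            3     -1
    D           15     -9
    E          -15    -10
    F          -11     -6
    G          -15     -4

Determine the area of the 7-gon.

383.5

Apply Gauss's area formula: 2A = Σ (x_i·y_{i+1} − x_{i+1}·y_i), indices taken mod 7.
Σ = (-181) + (-37) + (-12) + (-285) + (-20) + (-46) + (-186) = -767
Area = |Σ|/2 = 383.5.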